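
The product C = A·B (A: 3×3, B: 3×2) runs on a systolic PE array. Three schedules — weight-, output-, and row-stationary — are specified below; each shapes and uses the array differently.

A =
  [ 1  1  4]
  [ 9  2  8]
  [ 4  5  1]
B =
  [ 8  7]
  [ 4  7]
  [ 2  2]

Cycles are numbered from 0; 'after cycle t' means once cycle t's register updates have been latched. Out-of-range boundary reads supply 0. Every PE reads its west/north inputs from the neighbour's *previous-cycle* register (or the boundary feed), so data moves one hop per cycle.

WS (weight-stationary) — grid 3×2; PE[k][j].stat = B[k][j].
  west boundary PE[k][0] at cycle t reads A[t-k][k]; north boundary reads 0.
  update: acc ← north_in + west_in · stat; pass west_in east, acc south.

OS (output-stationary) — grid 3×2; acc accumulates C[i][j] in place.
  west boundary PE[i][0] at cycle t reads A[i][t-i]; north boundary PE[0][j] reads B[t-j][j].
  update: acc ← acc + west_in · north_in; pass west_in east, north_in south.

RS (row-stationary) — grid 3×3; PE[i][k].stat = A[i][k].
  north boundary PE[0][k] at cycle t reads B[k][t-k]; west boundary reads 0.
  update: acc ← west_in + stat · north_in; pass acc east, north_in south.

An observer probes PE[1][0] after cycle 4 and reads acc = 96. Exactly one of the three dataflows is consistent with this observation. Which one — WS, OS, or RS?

— WS: 3×2; PE[1][0] trace:
  cycle 0: PE[1][0] → acc 0, east 0, south 0
  cycle 1: PE[1][0] → acc 12, east 1, south 12
  cycle 2: PE[1][0] → acc 80, east 2, south 80
  cycle 3: PE[1][0] → acc 52, east 5, south 52
  cycle 4: PE[1][0] → acc 0, east 0, south 0
— OS: 3×2; PE[1][0] trace:
  cycle 0: PE[1][0] → acc 0, east 0, south 0
  cycle 1: PE[1][0] → acc 72, east 9, south 8
  cycle 2: PE[1][0] → acc 80, east 2, south 4
  cycle 3: PE[1][0] → acc 96, east 8, south 2
  cycle 4: PE[1][0] → acc 96, east 0, south 0
— RS: 3×3; PE[1][0] trace:
  cycle 0: PE[1][0] → acc 0, east 0, south 0
  cycle 1: PE[1][0] → acc 72, east 72, south 8
  cycle 2: PE[1][0] → acc 63, east 63, south 7
  cycle 3: PE[1][0] → acc 0, east 0, south 0
  cycle 4: PE[1][0] → acc 0, east 0, south 0

dataflow = OS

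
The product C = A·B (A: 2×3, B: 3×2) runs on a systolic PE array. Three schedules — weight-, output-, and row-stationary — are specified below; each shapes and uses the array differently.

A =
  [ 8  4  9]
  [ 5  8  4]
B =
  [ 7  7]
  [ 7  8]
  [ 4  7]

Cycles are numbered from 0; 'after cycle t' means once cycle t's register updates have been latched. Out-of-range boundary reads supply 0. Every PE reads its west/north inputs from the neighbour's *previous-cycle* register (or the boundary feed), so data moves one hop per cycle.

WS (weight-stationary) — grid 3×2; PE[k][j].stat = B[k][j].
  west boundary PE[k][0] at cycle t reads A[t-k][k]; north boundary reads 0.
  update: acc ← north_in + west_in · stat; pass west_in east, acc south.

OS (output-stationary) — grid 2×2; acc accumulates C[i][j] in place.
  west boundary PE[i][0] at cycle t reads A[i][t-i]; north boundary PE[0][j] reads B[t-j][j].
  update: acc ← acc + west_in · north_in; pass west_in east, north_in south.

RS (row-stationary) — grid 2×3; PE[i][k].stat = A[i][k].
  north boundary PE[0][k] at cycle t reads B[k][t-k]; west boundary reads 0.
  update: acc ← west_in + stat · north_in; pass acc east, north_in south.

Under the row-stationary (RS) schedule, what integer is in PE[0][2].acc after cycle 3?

PE[0][2].acc = 151

RS 2×3: PE[0][2] cycle-by-cycle (with neighbour feeds):
  step 0 · PE0,1: acc=0; fwd→0 fwd↓0
  step 0 · PE0,2: acc=0; fwd→0 fwd↓0
  step 1 · PE0,1: acc=84; fwd→84 fwd↓7
  step 1 · PE0,2: acc=0; fwd→0 fwd↓0
  step 2 · PE0,1: acc=88; fwd→88 fwd↓8
  step 2 · PE0,2: acc=120; fwd→120 fwd↓4
  step 3 · PE0,1: acc=0; fwd→0 fwd↓0
  step 3 · PE0,2: acc=151; fwd→151 fwd↓7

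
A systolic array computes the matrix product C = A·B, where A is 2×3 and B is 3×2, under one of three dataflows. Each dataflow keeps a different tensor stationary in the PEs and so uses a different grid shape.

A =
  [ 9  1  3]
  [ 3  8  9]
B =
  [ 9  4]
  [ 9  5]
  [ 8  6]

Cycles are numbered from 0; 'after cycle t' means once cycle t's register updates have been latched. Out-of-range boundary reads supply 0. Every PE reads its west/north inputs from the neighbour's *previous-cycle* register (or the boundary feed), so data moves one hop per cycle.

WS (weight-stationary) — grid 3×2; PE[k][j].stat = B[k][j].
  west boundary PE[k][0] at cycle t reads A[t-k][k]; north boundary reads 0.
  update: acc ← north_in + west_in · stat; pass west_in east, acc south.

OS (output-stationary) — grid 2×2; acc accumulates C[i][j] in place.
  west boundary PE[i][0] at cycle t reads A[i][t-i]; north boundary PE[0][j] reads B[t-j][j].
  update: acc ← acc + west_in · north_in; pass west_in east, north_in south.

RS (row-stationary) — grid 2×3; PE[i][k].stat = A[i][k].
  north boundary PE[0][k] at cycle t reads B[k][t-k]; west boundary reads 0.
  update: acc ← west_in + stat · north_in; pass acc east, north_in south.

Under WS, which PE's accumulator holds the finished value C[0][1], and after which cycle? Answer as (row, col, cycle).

(row, col, cycle) = (2, 1, 3)

Under WS, C[0][1] lands at PE[2][1]:
  c0 r2c1: 0 / 0 / 0
  c1 r2c1: 0 / 0 / 0
  c2 r2c1: 0 / 0 / 0
  c3 r2c1: 59 / 3 / 59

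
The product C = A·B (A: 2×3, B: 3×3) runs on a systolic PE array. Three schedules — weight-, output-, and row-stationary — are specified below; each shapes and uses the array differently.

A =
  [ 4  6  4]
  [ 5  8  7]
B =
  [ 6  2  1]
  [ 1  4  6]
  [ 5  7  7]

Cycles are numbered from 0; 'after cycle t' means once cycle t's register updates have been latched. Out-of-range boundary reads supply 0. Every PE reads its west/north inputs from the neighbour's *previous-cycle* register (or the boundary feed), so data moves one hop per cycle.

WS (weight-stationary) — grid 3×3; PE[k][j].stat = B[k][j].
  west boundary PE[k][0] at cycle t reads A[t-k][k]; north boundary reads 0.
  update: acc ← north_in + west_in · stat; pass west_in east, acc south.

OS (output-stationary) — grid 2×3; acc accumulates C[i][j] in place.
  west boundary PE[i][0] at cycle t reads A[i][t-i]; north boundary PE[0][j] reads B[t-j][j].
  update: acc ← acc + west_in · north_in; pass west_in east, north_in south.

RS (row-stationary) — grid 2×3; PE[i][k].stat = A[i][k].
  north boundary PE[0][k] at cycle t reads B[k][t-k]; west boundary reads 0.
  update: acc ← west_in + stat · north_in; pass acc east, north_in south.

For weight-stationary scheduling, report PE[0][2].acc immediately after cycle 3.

PE[0][2].acc = 5

Tracing WS — 3×3 array, target PE[0][2]:
  after 0 — PE[0][1] acc=0, pass-E 0, pass-S 0
  after 0 — PE[0][2] acc=0, pass-E 0, pass-S 0
  after 1 — PE[0][1] acc=8, pass-E 4, pass-S 8
  after 1 — PE[0][2] acc=0, pass-E 0, pass-S 0
  after 2 — PE[0][1] acc=10, pass-E 5, pass-S 10
  after 2 — PE[0][2] acc=4, pass-E 4, pass-S 4
  after 3 — PE[0][1] acc=0, pass-E 0, pass-S 0
  after 3 — PE[0][2] acc=5, pass-E 5, pass-S 5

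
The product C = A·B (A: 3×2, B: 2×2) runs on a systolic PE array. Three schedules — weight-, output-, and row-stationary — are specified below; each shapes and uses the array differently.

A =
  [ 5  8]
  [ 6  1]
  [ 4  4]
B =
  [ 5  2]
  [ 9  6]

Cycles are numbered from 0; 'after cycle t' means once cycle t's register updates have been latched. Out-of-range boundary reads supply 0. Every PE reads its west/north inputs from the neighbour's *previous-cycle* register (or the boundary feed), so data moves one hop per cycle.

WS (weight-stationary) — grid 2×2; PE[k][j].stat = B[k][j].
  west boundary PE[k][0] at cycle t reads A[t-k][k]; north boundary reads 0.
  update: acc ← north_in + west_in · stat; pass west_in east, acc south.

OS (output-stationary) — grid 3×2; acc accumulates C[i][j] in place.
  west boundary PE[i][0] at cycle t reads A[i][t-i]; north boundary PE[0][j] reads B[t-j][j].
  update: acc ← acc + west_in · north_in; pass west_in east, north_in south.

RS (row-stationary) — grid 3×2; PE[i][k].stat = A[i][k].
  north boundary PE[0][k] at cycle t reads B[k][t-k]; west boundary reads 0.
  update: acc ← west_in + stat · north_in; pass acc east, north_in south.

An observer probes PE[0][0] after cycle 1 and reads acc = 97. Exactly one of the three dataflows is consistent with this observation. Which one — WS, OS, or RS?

Under WS (2×2), PE[0][0]:
  step 0 · PE0,0: acc=25; fwd→5 fwd↓25
  step 1 · PE0,0: acc=30; fwd→6 fwd↓30
Under OS (3×2), PE[0][0]:
  step 0 · PE0,0: acc=25; fwd→5 fwd↓5
  step 1 · PE0,0: acc=97; fwd→8 fwd↓9
Under RS (3×2), PE[0][0]:
  step 0 · PE0,0: acc=25; fwd→25 fwd↓5
  step 1 · PE0,0: acc=10; fwd→10 fwd↓2

dataflow = OS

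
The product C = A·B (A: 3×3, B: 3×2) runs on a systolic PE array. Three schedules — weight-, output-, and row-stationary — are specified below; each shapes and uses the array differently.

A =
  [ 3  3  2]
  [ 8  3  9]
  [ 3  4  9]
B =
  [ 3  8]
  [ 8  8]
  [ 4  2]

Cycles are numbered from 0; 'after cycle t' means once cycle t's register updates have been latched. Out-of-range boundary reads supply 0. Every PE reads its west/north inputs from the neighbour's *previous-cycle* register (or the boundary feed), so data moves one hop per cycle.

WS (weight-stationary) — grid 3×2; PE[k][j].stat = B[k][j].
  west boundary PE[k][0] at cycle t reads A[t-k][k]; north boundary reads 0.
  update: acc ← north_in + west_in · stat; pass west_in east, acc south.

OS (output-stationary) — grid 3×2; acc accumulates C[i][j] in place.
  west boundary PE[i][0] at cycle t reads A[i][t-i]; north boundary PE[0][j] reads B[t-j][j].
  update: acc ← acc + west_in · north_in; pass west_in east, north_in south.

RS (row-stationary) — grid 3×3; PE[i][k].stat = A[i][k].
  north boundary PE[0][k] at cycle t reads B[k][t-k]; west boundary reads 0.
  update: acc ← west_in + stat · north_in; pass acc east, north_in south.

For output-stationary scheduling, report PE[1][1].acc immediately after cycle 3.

PE[1][1].acc = 88

OS (3×2). Following PE[1][1] plus its west/north inputs:
  t=0 PE[0][1]: acc=0 h=0 v=0
  t=0 PE[1][0]: acc=0 h=0 v=0
  t=0 PE[1][1]: acc=0 h=0 v=0
  t=1 PE[0][1]: acc=24 h=3 v=8
  t=1 PE[1][0]: acc=24 h=8 v=3
  t=1 PE[1][1]: acc=0 h=0 v=0
  t=2 PE[0][1]: acc=48 h=3 v=8
  t=2 PE[1][0]: acc=48 h=3 v=8
  t=2 PE[1][1]: acc=64 h=8 v=8
  t=3 PE[0][1]: acc=52 h=2 v=2
  t=3 PE[1][0]: acc=84 h=9 v=4
  t=3 PE[1][1]: acc=88 h=3 v=8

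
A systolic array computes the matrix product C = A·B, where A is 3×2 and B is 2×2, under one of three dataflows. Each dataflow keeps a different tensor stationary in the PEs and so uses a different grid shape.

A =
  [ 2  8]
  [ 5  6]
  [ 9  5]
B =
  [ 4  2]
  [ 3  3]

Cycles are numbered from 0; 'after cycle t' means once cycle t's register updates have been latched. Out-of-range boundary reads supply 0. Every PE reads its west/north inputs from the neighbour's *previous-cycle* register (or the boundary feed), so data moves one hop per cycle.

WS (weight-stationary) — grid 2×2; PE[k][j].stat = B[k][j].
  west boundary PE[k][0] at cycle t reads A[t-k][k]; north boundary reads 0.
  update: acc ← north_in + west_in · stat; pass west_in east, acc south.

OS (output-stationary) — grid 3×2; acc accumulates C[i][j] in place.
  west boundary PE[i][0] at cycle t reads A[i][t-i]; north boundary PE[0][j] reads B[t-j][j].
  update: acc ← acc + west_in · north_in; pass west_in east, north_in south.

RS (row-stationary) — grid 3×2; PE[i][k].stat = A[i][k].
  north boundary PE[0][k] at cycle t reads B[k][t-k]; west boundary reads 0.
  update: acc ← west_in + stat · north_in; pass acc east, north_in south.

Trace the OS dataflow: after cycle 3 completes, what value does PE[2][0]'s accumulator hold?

OS on a 3×2 grid — tracing PE[2][0] and its feeders:
  [0] (1,0) acc=0 (h:0 v:0)
  [0] (2,0) acc=0 (h:0 v:0)
  [1] (1,0) acc=20 (h:5 v:4)
  [1] (2,0) acc=0 (h:0 v:0)
  [2] (1,0) acc=38 (h:6 v:3)
  [2] (2,0) acc=36 (h:9 v:4)
  [3] (1,0) acc=38 (h:0 v:0)
  [3] (2,0) acc=51 (h:5 v:3)

PE[2][0].acc = 51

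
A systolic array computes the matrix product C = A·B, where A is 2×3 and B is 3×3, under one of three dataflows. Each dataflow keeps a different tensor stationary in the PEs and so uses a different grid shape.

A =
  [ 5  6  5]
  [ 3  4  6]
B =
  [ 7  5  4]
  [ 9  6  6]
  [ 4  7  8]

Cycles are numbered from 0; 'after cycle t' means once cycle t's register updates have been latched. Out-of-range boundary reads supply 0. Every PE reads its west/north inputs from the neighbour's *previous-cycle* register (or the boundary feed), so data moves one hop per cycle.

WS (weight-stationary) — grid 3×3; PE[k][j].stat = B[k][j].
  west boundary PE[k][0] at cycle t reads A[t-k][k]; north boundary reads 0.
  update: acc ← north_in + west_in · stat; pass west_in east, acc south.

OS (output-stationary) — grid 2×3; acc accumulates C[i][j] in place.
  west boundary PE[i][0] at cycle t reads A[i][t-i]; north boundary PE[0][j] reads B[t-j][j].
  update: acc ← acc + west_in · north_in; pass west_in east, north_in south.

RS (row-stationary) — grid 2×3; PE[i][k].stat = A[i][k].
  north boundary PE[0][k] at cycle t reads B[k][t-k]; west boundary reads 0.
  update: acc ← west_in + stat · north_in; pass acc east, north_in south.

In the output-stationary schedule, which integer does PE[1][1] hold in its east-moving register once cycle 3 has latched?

OS 2×3: PE[1][1] cycle-by-cycle (with neighbour feeds):
  @0  [0,1]  acc 0  |  →0  ↓0
  @0  [1,0]  acc 0  |  →0  ↓0
  @0  [1,1]  acc 0  |  →0  ↓0
  @1  [0,1]  acc 25  |  →5  ↓5
  @1  [1,0]  acc 21  |  →3  ↓7
  @1  [1,1]  acc 0  |  →0  ↓0
  @2  [0,1]  acc 61  |  →6  ↓6
  @2  [1,0]  acc 57  |  →4  ↓9
  @2  [1,1]  acc 15  |  →3  ↓5
  @3  [0,1]  acc 96  |  →5  ↓7
  @3  [1,0]  acc 81  |  →6  ↓4
  @3  [1,1]  acc 39  |  →4  ↓6

register = 4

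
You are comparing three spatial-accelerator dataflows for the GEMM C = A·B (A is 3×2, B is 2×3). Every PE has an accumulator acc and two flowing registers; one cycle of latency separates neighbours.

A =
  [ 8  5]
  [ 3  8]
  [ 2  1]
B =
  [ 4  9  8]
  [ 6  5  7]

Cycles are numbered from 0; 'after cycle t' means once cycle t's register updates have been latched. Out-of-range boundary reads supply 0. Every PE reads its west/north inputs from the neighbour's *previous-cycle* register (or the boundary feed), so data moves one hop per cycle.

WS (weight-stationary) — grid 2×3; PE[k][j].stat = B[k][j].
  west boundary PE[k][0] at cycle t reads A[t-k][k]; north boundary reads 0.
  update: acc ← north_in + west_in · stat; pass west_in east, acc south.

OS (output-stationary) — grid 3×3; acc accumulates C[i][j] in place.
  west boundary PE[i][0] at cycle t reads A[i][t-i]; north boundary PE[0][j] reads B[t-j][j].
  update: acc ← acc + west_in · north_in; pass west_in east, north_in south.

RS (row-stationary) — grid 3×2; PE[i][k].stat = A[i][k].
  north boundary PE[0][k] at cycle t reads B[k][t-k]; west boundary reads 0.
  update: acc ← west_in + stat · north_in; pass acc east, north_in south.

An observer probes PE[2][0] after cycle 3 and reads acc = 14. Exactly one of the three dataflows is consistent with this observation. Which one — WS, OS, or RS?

— WS: 2×3 array has no PE[2][0].
OS (3×3 grid), PE[2][0]:
  step 0 · PE2,0: acc=0; fwd→0 fwd↓0
  step 1 · PE2,0: acc=0; fwd→0 fwd↓0
  step 2 · PE2,0: acc=8; fwd→2 fwd↓4
  step 3 · PE2,0: acc=14; fwd→1 fwd↓6
RS (3×2 grid), PE[2][0]:
  step 0 · PE2,0: acc=0; fwd→0 fwd↓0
  step 1 · PE2,0: acc=0; fwd→0 fwd↓0
  step 2 · PE2,0: acc=8; fwd→8 fwd↓4
  step 3 · PE2,0: acc=18; fwd→18 fwd↓9

dataflow = OS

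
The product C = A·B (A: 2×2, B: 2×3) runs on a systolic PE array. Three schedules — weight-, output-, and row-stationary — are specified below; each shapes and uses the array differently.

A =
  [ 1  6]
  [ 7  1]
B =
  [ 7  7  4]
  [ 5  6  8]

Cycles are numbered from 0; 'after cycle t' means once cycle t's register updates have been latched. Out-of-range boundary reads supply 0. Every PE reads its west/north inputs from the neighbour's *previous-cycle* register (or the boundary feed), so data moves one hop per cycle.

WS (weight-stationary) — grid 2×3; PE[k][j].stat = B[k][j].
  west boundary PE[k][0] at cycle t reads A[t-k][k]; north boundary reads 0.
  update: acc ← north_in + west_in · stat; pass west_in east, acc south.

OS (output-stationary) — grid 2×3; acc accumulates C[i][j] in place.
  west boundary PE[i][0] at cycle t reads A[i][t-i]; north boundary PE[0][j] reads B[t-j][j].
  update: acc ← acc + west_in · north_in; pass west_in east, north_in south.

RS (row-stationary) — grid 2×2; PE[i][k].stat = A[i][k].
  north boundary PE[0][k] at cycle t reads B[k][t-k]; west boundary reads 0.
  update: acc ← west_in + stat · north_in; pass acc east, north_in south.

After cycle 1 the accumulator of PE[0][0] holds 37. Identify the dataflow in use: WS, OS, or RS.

dataflow = OS

Under WS (2×3), PE[0][0]:
  cycle 0: PE[0][0] → acc 7, east 1, south 7
  cycle 1: PE[0][0] → acc 49, east 7, south 49
Under OS (2×3), PE[0][0]:
  cycle 0: PE[0][0] → acc 7, east 1, south 7
  cycle 1: PE[0][0] → acc 37, east 6, south 5
Under RS (2×2), PE[0][0]:
  cycle 0: PE[0][0] → acc 7, east 7, south 7
  cycle 1: PE[0][0] → acc 7, east 7, south 7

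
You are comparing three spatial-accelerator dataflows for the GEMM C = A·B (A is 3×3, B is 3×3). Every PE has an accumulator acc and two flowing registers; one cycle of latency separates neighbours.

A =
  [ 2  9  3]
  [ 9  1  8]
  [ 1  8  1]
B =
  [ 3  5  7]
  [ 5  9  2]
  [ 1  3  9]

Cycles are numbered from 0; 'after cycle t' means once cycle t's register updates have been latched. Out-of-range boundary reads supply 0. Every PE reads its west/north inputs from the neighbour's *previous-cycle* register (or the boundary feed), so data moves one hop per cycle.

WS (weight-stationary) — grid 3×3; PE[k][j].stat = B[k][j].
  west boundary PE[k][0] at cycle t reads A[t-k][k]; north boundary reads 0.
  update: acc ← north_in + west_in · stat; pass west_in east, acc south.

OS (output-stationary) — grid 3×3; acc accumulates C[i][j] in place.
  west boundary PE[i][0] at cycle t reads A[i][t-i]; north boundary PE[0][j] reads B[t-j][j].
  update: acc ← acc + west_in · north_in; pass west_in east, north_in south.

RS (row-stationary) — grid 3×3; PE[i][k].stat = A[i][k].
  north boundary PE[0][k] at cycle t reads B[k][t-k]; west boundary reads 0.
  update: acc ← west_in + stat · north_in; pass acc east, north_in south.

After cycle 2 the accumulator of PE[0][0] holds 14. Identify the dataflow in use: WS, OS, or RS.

dataflow = RS

WS [3×3] PE[0][0] across cycles:
  step 0 · PE0,0: acc=6; fwd→2 fwd↓6
  step 1 · PE0,0: acc=27; fwd→9 fwd↓27
  step 2 · PE0,0: acc=3; fwd→1 fwd↓3
OS [3×3] PE[0][0] across cycles:
  step 0 · PE0,0: acc=6; fwd→2 fwd↓3
  step 1 · PE0,0: acc=51; fwd→9 fwd↓5
  step 2 · PE0,0: acc=54; fwd→3 fwd↓1
RS [3×3] PE[0][0] across cycles:
  step 0 · PE0,0: acc=6; fwd→6 fwd↓3
  step 1 · PE0,0: acc=10; fwd→10 fwd↓5
  step 2 · PE0,0: acc=14; fwd→14 fwd↓7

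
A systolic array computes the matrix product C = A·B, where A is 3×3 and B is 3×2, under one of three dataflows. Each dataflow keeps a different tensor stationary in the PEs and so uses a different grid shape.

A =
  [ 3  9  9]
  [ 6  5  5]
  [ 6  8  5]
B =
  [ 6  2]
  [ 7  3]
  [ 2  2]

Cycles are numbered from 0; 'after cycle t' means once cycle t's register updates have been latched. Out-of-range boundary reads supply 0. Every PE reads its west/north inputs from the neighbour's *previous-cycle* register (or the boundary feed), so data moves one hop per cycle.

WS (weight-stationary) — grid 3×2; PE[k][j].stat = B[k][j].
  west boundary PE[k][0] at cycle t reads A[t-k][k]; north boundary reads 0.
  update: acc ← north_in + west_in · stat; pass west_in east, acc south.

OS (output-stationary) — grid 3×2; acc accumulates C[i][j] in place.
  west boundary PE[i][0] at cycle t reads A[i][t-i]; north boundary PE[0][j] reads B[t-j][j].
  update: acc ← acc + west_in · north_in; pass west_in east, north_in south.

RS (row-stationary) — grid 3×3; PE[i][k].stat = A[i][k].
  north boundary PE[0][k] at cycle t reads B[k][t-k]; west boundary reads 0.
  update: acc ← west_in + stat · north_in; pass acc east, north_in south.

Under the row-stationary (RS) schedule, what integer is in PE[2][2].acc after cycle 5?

PE[2][2].acc = 46

Tracing RS — 3×3 array, target PE[2][2]:
  step 0 · PE1,2: acc=0; fwd→0 fwd↓0
  step 0 · PE2,1: acc=0; fwd→0 fwd↓0
  step 0 · PE2,2: acc=0; fwd→0 fwd↓0
  step 1 · PE1,2: acc=0; fwd→0 fwd↓0
  step 1 · PE2,1: acc=0; fwd→0 fwd↓0
  step 1 · PE2,2: acc=0; fwd→0 fwd↓0
  step 2 · PE1,2: acc=0; fwd→0 fwd↓0
  step 2 · PE2,1: acc=0; fwd→0 fwd↓0
  step 2 · PE2,2: acc=0; fwd→0 fwd↓0
  step 3 · PE1,2: acc=81; fwd→81 fwd↓2
  step 3 · PE2,1: acc=92; fwd→92 fwd↓7
  step 3 · PE2,2: acc=0; fwd→0 fwd↓0
  step 4 · PE1,2: acc=37; fwd→37 fwd↓2
  step 4 · PE2,1: acc=36; fwd→36 fwd↓3
  step 4 · PE2,2: acc=102; fwd→102 fwd↓2
  step 5 · PE1,2: acc=0; fwd→0 fwd↓0
  step 5 · PE2,1: acc=0; fwd→0 fwd↓0
  step 5 · PE2,2: acc=46; fwd→46 fwd↓2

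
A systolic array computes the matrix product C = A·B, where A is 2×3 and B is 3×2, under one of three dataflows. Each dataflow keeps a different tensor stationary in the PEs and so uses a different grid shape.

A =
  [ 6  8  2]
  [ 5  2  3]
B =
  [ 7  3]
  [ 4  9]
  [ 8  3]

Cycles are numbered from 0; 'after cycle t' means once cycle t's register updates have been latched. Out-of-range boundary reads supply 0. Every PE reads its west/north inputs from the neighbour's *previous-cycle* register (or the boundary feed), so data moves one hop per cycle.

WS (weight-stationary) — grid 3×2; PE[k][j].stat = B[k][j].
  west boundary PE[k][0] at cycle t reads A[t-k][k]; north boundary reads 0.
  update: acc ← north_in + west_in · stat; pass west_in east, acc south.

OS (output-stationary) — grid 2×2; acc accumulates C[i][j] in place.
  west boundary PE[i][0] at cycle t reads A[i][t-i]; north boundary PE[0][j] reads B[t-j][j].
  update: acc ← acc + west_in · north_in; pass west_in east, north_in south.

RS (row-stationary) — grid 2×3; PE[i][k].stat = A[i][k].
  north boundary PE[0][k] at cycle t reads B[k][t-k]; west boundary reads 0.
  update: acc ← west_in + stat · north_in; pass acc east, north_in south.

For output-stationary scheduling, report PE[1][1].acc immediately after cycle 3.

OS (2×2). Following PE[1][1] plus its west/north inputs:
  @0  [0,1]  acc 0  |  →0  ↓0
  @0  [1,0]  acc 0  |  →0  ↓0
  @0  [1,1]  acc 0  |  →0  ↓0
  @1  [0,1]  acc 18  |  →6  ↓3
  @1  [1,0]  acc 35  |  →5  ↓7
  @1  [1,1]  acc 0  |  →0  ↓0
  @2  [0,1]  acc 90  |  →8  ↓9
  @2  [1,0]  acc 43  |  →2  ↓4
  @2  [1,1]  acc 15  |  →5  ↓3
  @3  [0,1]  acc 96  |  →2  ↓3
  @3  [1,0]  acc 67  |  →3  ↓8
  @3  [1,1]  acc 33  |  →2  ↓9

PE[1][1].acc = 33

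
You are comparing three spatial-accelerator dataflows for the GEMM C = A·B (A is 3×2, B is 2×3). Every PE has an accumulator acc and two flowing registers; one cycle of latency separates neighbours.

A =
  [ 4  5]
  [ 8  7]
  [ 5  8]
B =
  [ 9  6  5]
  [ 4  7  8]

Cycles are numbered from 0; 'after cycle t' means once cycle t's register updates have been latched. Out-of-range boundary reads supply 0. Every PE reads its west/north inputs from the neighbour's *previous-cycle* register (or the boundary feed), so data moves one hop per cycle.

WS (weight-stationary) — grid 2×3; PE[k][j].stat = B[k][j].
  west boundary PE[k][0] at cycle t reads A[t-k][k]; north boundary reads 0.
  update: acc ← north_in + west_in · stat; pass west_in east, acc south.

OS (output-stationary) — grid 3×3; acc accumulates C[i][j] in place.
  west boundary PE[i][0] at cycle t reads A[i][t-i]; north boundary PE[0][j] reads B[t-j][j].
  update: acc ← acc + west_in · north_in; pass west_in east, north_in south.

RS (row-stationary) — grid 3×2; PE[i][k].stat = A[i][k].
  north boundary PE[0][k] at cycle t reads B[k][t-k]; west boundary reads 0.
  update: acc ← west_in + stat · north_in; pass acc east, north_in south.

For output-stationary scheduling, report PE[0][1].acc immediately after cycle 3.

PE[0][1].acc = 59

OS (3×3). Following PE[0][1] plus its west/north inputs:
  @0  [0,0]  acc 36  |  →4  ↓9
  @0  [0,1]  acc 0  |  →0  ↓0
  @1  [0,0]  acc 56  |  →5  ↓4
  @1  [0,1]  acc 24  |  →4  ↓6
  @2  [0,0]  acc 56  |  →0  ↓0
  @2  [0,1]  acc 59  |  →5  ↓7
  @3  [0,0]  acc 56  |  →0  ↓0
  @3  [0,1]  acc 59  |  →0  ↓0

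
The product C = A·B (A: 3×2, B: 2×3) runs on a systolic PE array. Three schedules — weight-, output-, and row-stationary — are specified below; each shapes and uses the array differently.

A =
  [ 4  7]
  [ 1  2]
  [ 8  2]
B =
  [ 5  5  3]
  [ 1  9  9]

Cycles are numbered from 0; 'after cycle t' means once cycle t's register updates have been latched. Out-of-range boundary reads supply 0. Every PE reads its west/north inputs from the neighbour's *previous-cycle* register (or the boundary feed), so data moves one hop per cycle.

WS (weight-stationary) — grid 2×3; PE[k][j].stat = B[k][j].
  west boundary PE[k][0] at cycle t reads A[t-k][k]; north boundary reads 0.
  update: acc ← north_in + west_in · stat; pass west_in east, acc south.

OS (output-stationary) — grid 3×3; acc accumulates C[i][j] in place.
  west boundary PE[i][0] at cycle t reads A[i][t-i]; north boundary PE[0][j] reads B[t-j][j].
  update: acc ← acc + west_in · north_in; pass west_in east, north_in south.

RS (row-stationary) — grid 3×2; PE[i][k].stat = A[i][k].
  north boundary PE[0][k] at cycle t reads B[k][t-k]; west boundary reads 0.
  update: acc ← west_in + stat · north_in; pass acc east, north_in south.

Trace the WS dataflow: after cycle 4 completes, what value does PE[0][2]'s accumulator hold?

WS 2×3: PE[0][2] cycle-by-cycle (with neighbour feeds):
  @0  [0,1]  acc 0  |  →0  ↓0
  @0  [0,2]  acc 0  |  →0  ↓0
  @1  [0,1]  acc 20  |  →4  ↓20
  @1  [0,2]  acc 0  |  →0  ↓0
  @2  [0,1]  acc 5  |  →1  ↓5
  @2  [0,2]  acc 12  |  →4  ↓12
  @3  [0,1]  acc 40  |  →8  ↓40
  @3  [0,2]  acc 3  |  →1  ↓3
  @4  [0,1]  acc 0  |  →0  ↓0
  @4  [0,2]  acc 24  |  →8  ↓24

PE[0][2].acc = 24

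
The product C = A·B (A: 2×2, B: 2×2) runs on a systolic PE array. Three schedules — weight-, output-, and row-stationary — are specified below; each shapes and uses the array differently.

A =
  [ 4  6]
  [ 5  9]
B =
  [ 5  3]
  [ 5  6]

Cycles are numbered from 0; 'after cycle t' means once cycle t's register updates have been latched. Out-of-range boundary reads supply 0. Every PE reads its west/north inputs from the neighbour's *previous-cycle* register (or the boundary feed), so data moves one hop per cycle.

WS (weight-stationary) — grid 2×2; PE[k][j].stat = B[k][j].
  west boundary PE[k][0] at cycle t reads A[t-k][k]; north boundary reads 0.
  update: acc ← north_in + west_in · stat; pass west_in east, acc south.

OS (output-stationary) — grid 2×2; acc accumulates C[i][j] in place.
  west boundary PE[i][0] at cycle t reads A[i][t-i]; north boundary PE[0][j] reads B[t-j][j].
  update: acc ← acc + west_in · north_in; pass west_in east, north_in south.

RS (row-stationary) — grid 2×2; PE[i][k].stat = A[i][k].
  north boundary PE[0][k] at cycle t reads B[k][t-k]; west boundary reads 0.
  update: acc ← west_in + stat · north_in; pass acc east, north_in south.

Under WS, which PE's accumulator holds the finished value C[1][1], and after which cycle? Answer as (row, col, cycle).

Under WS, C[1][1] lands at PE[1][1]:
  t=0 PE[1][1]: acc=0 h=0 v=0
  t=1 PE[1][1]: acc=0 h=0 v=0
  t=2 PE[1][1]: acc=48 h=6 v=48
  t=3 PE[1][1]: acc=69 h=9 v=69

(row, col, cycle) = (1, 1, 3)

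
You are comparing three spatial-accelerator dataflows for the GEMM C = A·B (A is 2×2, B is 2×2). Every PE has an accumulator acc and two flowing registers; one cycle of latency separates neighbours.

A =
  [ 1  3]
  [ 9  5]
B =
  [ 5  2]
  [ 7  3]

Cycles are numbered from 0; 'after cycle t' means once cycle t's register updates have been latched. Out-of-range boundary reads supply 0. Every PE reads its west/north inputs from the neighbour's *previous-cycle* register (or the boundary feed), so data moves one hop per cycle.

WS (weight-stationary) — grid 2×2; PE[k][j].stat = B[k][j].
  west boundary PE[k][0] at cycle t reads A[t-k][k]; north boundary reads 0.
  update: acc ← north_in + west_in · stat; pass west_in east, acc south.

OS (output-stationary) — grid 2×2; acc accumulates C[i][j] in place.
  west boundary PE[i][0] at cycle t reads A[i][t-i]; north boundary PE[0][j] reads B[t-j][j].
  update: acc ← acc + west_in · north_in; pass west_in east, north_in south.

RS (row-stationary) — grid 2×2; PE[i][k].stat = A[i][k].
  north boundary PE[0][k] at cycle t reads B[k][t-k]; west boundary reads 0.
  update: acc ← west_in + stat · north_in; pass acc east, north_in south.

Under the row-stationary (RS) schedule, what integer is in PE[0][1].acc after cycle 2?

Tracing RS — 2×2 array, target PE[0][1]:
  @0  [0,0]  acc 5  |  →5  ↓5
  @0  [0,1]  acc 0  |  →0  ↓0
  @1  [0,0]  acc 2  |  →2  ↓2
  @1  [0,1]  acc 26  |  →26  ↓7
  @2  [0,0]  acc 0  |  →0  ↓0
  @2  [0,1]  acc 11  |  →11  ↓3

PE[0][1].acc = 11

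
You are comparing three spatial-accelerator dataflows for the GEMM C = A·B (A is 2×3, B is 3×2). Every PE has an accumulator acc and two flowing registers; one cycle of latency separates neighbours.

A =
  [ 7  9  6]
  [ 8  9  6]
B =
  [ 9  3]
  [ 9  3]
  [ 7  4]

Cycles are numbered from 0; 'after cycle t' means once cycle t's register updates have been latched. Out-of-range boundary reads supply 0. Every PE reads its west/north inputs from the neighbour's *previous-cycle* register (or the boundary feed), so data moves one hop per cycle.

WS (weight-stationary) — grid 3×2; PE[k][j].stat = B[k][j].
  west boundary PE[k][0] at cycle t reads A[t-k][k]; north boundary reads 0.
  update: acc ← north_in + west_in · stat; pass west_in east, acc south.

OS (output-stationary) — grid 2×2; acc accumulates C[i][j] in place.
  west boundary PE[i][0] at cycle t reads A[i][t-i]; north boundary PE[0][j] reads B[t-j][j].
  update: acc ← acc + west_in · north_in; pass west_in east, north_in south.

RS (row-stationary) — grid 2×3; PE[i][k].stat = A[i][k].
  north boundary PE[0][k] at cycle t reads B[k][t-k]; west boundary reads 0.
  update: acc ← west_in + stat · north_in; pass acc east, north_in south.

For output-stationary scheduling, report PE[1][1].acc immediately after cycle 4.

PE[1][1].acc = 75

OS on a 2×2 grid — tracing PE[1][1] and its feeders:
  t=0 PE[0][1]: acc=0 h=0 v=0
  t=0 PE[1][0]: acc=0 h=0 v=0
  t=0 PE[1][1]: acc=0 h=0 v=0
  t=1 PE[0][1]: acc=21 h=7 v=3
  t=1 PE[1][0]: acc=72 h=8 v=9
  t=1 PE[1][1]: acc=0 h=0 v=0
  t=2 PE[0][1]: acc=48 h=9 v=3
  t=2 PE[1][0]: acc=153 h=9 v=9
  t=2 PE[1][1]: acc=24 h=8 v=3
  t=3 PE[0][1]: acc=72 h=6 v=4
  t=3 PE[1][0]: acc=195 h=6 v=7
  t=3 PE[1][1]: acc=51 h=9 v=3
  t=4 PE[0][1]: acc=72 h=0 v=0
  t=4 PE[1][0]: acc=195 h=0 v=0
  t=4 PE[1][1]: acc=75 h=6 v=4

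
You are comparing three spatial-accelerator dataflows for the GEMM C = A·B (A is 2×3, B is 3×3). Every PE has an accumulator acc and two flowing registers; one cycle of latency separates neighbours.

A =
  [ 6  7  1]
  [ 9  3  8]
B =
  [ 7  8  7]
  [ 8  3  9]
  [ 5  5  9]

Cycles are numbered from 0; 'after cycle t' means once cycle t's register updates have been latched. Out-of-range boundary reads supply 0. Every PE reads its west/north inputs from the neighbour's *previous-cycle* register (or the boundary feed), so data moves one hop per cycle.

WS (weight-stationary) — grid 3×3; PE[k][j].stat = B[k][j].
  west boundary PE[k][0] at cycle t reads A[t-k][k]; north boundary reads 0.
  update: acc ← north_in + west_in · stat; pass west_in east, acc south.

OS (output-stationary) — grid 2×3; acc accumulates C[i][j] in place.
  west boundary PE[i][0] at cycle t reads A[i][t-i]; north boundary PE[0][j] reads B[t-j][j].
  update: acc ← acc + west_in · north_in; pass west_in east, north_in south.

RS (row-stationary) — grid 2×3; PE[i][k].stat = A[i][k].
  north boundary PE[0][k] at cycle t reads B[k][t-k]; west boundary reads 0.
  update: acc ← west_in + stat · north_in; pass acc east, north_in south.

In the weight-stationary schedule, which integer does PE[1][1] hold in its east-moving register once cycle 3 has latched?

register = 3

WS on a 3×3 grid — tracing PE[1][1] and its feeders:
  after 0 — PE[0][1] acc=0, pass-E 0, pass-S 0
  after 0 — PE[1][0] acc=0, pass-E 0, pass-S 0
  after 0 — PE[1][1] acc=0, pass-E 0, pass-S 0
  after 1 — PE[0][1] acc=48, pass-E 6, pass-S 48
  after 1 — PE[1][0] acc=98, pass-E 7, pass-S 98
  after 1 — PE[1][1] acc=0, pass-E 0, pass-S 0
  after 2 — PE[0][1] acc=72, pass-E 9, pass-S 72
  after 2 — PE[1][0] acc=87, pass-E 3, pass-S 87
  after 2 — PE[1][1] acc=69, pass-E 7, pass-S 69
  after 3 — PE[0][1] acc=0, pass-E 0, pass-S 0
  after 3 — PE[1][0] acc=0, pass-E 0, pass-S 0
  after 3 — PE[1][1] acc=81, pass-E 3, pass-S 81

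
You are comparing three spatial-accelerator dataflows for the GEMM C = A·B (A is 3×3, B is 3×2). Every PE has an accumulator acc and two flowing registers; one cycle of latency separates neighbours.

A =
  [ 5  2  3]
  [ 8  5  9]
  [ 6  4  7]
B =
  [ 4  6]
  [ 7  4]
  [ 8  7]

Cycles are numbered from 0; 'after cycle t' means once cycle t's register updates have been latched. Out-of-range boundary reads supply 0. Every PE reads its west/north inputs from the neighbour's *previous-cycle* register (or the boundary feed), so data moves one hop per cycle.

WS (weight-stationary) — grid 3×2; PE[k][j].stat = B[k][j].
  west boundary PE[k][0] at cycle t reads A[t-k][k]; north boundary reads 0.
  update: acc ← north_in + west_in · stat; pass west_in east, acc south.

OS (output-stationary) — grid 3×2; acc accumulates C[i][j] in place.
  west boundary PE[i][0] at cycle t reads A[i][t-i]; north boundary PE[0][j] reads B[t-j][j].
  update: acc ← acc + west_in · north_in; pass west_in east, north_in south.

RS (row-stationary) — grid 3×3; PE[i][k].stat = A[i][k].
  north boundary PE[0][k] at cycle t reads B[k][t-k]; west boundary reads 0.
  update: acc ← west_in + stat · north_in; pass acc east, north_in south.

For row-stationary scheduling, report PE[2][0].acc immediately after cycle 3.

RS (3×3). Following PE[2][0] plus its west/north inputs:
  @0  [1,0]  acc 0  |  →0  ↓0
  @0  [2,0]  acc 0  |  →0  ↓0
  @1  [1,0]  acc 32  |  →32  ↓4
  @1  [2,0]  acc 0  |  →0  ↓0
  @2  [1,0]  acc 48  |  →48  ↓6
  @2  [2,0]  acc 24  |  →24  ↓4
  @3  [1,0]  acc 0  |  →0  ↓0
  @3  [2,0]  acc 36  |  →36  ↓6

PE[2][0].acc = 36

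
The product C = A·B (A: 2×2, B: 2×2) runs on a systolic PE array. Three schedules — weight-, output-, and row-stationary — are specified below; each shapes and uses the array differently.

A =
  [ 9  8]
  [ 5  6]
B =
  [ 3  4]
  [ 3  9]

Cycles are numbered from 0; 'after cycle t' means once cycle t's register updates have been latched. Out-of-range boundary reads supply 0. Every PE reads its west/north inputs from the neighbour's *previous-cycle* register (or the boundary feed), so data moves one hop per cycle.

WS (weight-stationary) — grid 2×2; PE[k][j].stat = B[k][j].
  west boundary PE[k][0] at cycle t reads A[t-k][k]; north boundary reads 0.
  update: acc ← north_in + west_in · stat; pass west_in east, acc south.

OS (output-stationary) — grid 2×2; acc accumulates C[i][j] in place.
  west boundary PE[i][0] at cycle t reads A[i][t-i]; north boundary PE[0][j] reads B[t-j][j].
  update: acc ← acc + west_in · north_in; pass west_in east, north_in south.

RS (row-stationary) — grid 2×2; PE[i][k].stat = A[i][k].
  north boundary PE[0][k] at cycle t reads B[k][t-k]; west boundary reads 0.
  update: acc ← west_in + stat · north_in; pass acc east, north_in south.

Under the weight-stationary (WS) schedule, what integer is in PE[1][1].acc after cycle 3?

WS 2×2: PE[1][1] cycle-by-cycle (with neighbour feeds):
  c0 r0c1: 0 / 0 / 0
  c0 r1c0: 0 / 0 / 0
  c0 r1c1: 0 / 0 / 0
  c1 r0c1: 36 / 9 / 36
  c1 r1c0: 51 / 8 / 51
  c1 r1c1: 0 / 0 / 0
  c2 r0c1: 20 / 5 / 20
  c2 r1c0: 33 / 6 / 33
  c2 r1c1: 108 / 8 / 108
  c3 r0c1: 0 / 0 / 0
  c3 r1c0: 0 / 0 / 0
  c3 r1c1: 74 / 6 / 74

PE[1][1].acc = 74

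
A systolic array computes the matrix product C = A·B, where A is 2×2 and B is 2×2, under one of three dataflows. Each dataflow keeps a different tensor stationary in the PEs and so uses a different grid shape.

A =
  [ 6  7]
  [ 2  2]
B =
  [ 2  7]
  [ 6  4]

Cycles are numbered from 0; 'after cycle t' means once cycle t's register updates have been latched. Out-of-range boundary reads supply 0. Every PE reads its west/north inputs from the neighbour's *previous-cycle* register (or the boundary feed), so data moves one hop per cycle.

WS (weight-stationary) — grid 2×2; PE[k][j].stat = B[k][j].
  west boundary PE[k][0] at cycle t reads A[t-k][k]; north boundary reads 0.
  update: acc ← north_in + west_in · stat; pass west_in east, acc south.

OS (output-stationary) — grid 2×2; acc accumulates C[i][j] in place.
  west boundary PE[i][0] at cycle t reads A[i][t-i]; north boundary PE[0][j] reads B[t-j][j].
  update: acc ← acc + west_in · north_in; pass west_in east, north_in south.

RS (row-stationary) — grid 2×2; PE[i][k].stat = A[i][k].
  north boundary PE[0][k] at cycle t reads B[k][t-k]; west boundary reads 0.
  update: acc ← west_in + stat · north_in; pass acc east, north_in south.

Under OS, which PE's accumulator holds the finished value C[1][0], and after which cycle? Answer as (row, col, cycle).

OS: C[1][0] accumulates in PE[1][0]:
  [0] (1,0) acc=0 (h:0 v:0)
  [1] (1,0) acc=4 (h:2 v:2)
  [2] (1,0) acc=16 (h:2 v:6)

(row, col, cycle) = (1, 0, 2)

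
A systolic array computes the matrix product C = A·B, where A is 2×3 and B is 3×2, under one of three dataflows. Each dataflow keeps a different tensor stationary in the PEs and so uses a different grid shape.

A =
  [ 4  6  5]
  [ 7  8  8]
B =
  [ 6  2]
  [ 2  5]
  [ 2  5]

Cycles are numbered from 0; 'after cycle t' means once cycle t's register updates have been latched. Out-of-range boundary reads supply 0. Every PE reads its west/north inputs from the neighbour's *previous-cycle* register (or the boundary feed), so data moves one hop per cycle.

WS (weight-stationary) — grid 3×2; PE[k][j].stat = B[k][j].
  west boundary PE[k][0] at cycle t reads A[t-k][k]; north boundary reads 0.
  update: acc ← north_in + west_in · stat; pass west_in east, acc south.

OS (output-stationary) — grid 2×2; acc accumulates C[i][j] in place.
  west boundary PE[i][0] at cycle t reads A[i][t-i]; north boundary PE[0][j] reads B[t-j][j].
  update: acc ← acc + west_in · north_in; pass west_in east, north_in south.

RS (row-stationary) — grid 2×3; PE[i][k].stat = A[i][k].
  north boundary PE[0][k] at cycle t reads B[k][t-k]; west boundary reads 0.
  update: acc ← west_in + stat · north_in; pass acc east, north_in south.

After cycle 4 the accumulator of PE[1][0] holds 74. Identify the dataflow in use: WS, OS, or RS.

Under WS (3×2), PE[1][0]:
  [0] (1,0) acc=0 (h:0 v:0)
  [1] (1,0) acc=36 (h:6 v:36)
  [2] (1,0) acc=58 (h:8 v:58)
  [3] (1,0) acc=0 (h:0 v:0)
  [4] (1,0) acc=0 (h:0 v:0)
Under OS (2×2), PE[1][0]:
  [0] (1,0) acc=0 (h:0 v:0)
  [1] (1,0) acc=42 (h:7 v:6)
  [2] (1,0) acc=58 (h:8 v:2)
  [3] (1,0) acc=74 (h:8 v:2)
  [4] (1,0) acc=74 (h:0 v:0)
Under RS (2×3), PE[1][0]:
  [0] (1,0) acc=0 (h:0 v:0)
  [1] (1,0) acc=42 (h:42 v:6)
  [2] (1,0) acc=14 (h:14 v:2)
  [3] (1,0) acc=0 (h:0 v:0)
  [4] (1,0) acc=0 (h:0 v:0)

dataflow = OS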